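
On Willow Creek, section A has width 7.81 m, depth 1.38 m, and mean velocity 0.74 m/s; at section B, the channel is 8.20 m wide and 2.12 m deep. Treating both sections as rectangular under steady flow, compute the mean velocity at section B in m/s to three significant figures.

0.459 m/s

Q = A₁V₁ = (7.81×1.38) × 0.74 = 7.976 m³/s
A₂ = 8.20 × 2.12 = 17.38 m²
V₂ = Q/A₂ = 7.976/17.38 = 0.4588 m/s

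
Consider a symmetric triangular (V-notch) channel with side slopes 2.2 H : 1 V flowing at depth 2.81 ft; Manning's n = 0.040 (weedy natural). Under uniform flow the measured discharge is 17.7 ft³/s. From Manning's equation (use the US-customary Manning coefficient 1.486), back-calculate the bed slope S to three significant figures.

0.000542

A = z·y² = 2.2×2.81² = 17.37 ft²
P = 2y√(1+z²) = 2×2.81×√(1+2.2²) = 13.58 ft
R = A/P = 17.37/13.58 = 1.279 ft
S = (Q·n / (1.486·A·R^(2/3)))² = (17.7×0.040 / (1.486×17.37×1.178))² = 0.0005418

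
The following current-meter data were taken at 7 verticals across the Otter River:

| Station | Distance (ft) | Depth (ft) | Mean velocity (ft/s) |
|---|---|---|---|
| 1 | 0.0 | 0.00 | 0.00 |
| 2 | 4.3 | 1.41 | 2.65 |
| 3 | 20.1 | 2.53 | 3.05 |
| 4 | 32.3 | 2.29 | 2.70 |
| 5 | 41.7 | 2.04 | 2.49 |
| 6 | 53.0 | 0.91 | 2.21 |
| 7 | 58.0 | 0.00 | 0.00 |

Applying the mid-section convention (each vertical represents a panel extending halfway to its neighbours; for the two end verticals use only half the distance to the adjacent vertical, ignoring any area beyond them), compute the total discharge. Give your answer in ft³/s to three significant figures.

w_2 = (20.1 − 0.0)/2 = 10.05 ft; q_2 = 2.65 × 1.41 × 10.05 = 37.55 ft³/s
w_3 = (32.3 − 4.3)/2 = 14 ft; q_3 = 3.05 × 2.53 × 14 = 108.0 ft³/s
w_4 = (41.7 − 20.1)/2 = 10.8 ft; q_4 = 2.70 × 2.29 × 10.8 = 66.78 ft³/s
w_5 = (53.0 − 32.3)/2 = 10.35 ft; q_5 = 2.49 × 2.04 × 10.35 = 52.57 ft³/s
w_6 = (58.0 − 41.7)/2 = 8.15 ft; q_6 = 2.21 × 0.91 × 8.15 = 16.39 ft³/s
Stations 1, 7 contribute zero (depth or velocity is 0).
Q = Σ qᵢ = 281.3 ft³/s

281 ft³/s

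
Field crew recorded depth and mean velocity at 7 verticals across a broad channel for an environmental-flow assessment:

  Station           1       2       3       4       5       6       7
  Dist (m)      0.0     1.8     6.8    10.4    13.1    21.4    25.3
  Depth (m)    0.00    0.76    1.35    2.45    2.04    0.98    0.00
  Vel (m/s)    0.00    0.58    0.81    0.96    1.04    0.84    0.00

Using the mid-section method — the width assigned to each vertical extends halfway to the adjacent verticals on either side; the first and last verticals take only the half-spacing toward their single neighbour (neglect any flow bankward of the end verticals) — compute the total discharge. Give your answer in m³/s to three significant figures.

w_2 = (6.8 − 0.0)/2 = 3.4 m; q_2 = 0.58 × 0.76 × 3.4 = 1.499 m³/s
w_3 = (10.4 − 1.8)/2 = 4.3 m; q_3 = 0.81 × 1.35 × 4.3 = 4.702 m³/s
w_4 = (13.1 − 6.8)/2 = 3.15 m; q_4 = 0.96 × 2.45 × 3.15 = 7.409 m³/s
w_5 = (21.4 − 10.4)/2 = 5.5 m; q_5 = 1.04 × 2.04 × 5.5 = 11.67 m³/s
w_6 = (25.3 − 13.1)/2 = 6.1 m; q_6 = 0.84 × 0.98 × 6.1 = 5.022 m³/s
Stations 1, 7 contribute zero (depth or velocity is 0).
Q = Σ qᵢ = 30.30 m³/s

30.3 m³/s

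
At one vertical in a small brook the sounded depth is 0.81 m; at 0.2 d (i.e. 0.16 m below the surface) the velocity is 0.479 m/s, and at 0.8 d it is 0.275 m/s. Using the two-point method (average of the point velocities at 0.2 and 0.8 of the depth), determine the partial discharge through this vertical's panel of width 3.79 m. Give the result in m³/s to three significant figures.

v̄ = (0.479 + 0.275) / 2 = 0.3770 m/s
q = v̄ × d × w = 0.3770 × 0.81 × 3.79 = 1.157 m³/s

1.16 m³/s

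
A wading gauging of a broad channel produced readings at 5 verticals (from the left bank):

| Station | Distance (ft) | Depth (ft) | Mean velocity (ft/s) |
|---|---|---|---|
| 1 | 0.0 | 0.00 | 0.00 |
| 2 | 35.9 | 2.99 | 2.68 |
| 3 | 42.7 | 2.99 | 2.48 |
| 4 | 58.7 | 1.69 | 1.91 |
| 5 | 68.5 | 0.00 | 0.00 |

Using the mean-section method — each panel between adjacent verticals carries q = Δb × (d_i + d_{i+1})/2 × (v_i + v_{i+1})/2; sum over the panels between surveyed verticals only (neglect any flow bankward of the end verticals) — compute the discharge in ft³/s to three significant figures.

214 ft³/s

Panel 1-2: Δb = 35.9 ft, d̄ = (0.00+2.99)/2 = 1.495, v̄ = (0.00+2.68)/2 = 1.34 → q = 35.9×1.495×1.34 = 71.92 ft³/s
Panel 2-3: Δb = 6.8 ft, d̄ = (2.99+2.99)/2 = 2.99, v̄ = (2.68+2.48)/2 = 2.58 → q = 6.8×2.99×2.58 = 52.46 ft³/s
Panel 3-4: Δb = 16 ft, d̄ = (2.99+1.69)/2 = 2.34, v̄ = (2.48+1.91)/2 = 2.195 → q = 16×2.34×2.195 = 82.18 ft³/s
Panel 4-5: Δb = 9.8 ft, d̄ = (1.69+0.00)/2 = 0.845, v̄ = (1.91+0.00)/2 = 0.955 → q = 9.8×0.845×0.955 = 7.908 ft³/s
Q = Σ q = 214.5 ft³/s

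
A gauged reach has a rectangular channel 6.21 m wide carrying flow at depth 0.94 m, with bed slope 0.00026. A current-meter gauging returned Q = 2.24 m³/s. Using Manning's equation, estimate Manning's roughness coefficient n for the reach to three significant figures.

0.0338

A = b·y = 6.21 × 0.94 = 5.837 m²
P = b + 2y = 6.21 + 2×0.94 = 8.090 m
R = A/P = 5.837/8.090 = 0.7216 m
n = (1/Q)·A·R^(2/3)·S^(1/2) = (1/2.24) × 5.837 × 0.8045 × 0.01612 = 0.03380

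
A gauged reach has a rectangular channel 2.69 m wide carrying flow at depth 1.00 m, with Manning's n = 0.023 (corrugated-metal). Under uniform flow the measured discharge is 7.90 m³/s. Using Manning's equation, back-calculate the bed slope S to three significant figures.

0.00957

A = b·y = 2.69 × 1.00 = 2.690 m²
P = b + 2y = 2.69 + 2×1.00 = 4.690 m
R = A/P = 2.690/4.690 = 0.5736 m
S = (Q·n / (1·A·R^(2/3)))² = (7.90×0.023 / (1×2.690×0.6903))² = 0.009574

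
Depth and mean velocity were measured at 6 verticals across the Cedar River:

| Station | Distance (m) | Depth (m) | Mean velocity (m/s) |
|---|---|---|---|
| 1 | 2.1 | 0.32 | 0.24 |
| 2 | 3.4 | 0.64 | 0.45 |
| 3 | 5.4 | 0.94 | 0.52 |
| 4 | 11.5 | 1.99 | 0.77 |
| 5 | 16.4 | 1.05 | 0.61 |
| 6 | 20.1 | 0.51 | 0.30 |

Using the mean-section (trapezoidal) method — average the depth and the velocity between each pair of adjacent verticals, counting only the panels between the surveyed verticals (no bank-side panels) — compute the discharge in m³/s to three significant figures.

13.2 m³/s

Panel 1-2: Δb = 1.3 m, d̄ = (0.32+0.64)/2 = 0.48, v̄ = (0.24+0.45)/2 = 0.345 → q = 1.3×0.48×0.345 = 0.2153 m³/s
Panel 2-3: Δb = 2 m, d̄ = (0.64+0.94)/2 = 0.79, v̄ = (0.45+0.52)/2 = 0.485 → q = 2×0.79×0.485 = 0.7663 m³/s
Panel 3-4: Δb = 6.1 m, d̄ = (0.94+1.99)/2 = 1.465, v̄ = (0.52+0.77)/2 = 0.645 → q = 6.1×1.465×0.645 = 5.764 m³/s
Panel 4-5: Δb = 4.9 m, d̄ = (1.99+1.05)/2 = 1.52, v̄ = (0.77+0.61)/2 = 0.69 → q = 4.9×1.52×0.69 = 5.139 m³/s
Panel 5-6: Δb = 3.7 m, d̄ = (1.05+0.51)/2 = 0.78, v̄ = (0.61+0.30)/2 = 0.455 → q = 3.7×0.78×0.455 = 1.313 m³/s
Q = Σ q = 13.20 m³/s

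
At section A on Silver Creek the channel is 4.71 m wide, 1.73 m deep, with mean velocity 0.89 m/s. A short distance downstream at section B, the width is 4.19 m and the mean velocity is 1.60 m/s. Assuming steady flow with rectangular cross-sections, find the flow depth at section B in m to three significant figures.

Q = A₁V₁ = (4.71×1.73) × 0.89 = 7.252 m³/s
d₂ = Q/(b₂ V₂) = 7.252/(4.19×1.60) = 1.082 m

1.08 m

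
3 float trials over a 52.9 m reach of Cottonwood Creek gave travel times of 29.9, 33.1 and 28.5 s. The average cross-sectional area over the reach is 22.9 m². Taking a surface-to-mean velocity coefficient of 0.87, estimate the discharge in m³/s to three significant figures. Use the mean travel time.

34.6 m³/s

t̄ = (29.9 + 33.1 + 28.5) / 3 = 30.5 s
v_surface = L / t̄ = 52.9 / 30.5 = 1.734 m/s
v_mean = 0.87 × 1.734 = 1.509 m/s
Q = A × v_mean = 22.9 × 1.509 = 34.55 m³/s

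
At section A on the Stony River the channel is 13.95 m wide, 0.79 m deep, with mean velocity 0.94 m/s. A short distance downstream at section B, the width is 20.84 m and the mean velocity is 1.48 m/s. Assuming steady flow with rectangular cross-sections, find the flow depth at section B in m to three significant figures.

Q = A₁V₁ = (13.95×0.79) × 0.94 = 10.36 m³/s
d₂ = Q/(b₂ V₂) = 10.36/(20.84×1.48) = 0.3359 m

0.336 m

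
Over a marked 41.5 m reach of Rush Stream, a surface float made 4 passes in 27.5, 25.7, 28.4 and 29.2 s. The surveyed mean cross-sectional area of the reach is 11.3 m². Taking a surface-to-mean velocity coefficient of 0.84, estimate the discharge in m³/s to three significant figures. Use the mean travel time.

t̄ = (27.5 + 25.7 + 28.4 + 29.2) / 4 = 27.7 s
v_surface = L / t̄ = 41.5 / 27.7 = 1.498 m/s
v_mean = 0.84 × 1.498 = 1.258 m/s
Q = A × v_mean = 11.3 × 1.258 = 14.22 m³/s

14.2 m³/s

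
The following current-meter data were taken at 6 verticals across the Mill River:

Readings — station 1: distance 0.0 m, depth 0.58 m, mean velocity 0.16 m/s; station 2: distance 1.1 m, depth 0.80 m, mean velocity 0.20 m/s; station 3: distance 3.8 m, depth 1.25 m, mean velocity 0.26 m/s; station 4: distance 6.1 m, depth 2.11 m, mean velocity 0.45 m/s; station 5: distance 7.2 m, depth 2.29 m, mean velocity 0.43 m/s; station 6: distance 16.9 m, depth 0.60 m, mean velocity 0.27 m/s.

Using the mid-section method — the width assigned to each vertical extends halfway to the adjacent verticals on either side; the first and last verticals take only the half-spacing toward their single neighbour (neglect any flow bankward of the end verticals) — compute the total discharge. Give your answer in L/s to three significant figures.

8880 L/s

w_1 = (1.1 − 0.0)/2 = 0.55 m; q_1 = 0.16 × 0.58 × 0.55 = 0.05104 m³/s
w_2 = (3.8 − 0.0)/2 = 1.9 m; q_2 = 0.20 × 0.80 × 1.9 = 0.3040 m³/s
w_3 = (6.1 − 1.1)/2 = 2.5 m; q_3 = 0.26 × 1.25 × 2.5 = 0.8125 m³/s
w_4 = (7.2 − 3.8)/2 = 1.7 m; q_4 = 0.45 × 2.11 × 1.7 = 1.614 m³/s
w_5 = (16.9 − 6.1)/2 = 5.4 m; q_5 = 0.43 × 2.29 × 5.4 = 5.317 m³/s
w_6 = (16.9 − 7.2)/2 = 4.85 m; q_6 = 0.27 × 0.60 × 4.85 = 0.7857 m³/s
Q = Σ qᵢ = 8.885 m³/s
= 8.885 × 1000 = 8885 L/s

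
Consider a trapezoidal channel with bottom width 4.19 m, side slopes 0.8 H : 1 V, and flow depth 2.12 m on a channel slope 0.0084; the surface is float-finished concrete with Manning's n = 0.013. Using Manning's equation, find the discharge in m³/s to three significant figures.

A = (b + z·y)·y = (4.19 + 0.8×2.12)×2.12 = 12.48 m²
P = b + 2y√(1+z²) = 4.19 + 2×2.12×√(1+0.8²) = 9.620 m
R = A/P = 12.48/9.620 = 1.297 m
Q = (1/n)·A·R^(2/3)·S^(1/2) = (1/0.013) × 12.48 × 1.297^(2/3) × 0.0084^(1/2) = 104.6 m³/s

105 m³/s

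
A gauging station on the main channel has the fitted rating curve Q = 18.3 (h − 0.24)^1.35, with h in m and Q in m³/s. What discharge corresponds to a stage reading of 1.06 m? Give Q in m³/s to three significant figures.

14.0 m³/s

Q = 18.3 × (1.06 − 0.24)^1.35 = 18.3 × 0.82^1.35 = 14.00 m³/s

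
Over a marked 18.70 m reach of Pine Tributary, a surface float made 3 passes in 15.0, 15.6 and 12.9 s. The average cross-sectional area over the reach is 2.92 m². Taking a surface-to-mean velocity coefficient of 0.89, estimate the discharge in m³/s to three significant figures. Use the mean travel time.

3.35 m³/s

t̄ = (15.0 + 15.6 + 12.9) / 3 = 14.5 s
v_surface = L / t̄ = 18.70 / 14.5 = 1.290 m/s
v_mean = 0.89 × 1.290 = 1.148 m/s
Q = A × v_mean = 2.92 × 1.148 = 3.352 m³/s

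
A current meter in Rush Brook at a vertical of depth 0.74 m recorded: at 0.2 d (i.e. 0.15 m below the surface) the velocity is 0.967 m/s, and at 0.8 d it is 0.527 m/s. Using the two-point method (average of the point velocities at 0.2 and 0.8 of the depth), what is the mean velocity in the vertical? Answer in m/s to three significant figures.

v̄ = (0.967 + 0.527) / 2 = 0.7470 m/s

0.747 m/s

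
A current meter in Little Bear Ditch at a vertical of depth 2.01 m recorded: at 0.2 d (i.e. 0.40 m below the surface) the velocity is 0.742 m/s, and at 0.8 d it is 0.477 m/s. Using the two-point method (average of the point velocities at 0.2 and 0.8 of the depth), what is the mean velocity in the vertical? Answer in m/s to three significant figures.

v̄ = (0.742 + 0.477) / 2 = 0.6095 m/s

0.610 m/s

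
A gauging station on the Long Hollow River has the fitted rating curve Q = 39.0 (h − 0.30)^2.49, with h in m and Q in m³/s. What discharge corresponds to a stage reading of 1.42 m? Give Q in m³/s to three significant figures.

Q = 39.0 × (1.42 − 0.30)^2.49 = 39.0 × 1.12^2.49 = 51.72 m³/s

51.7 m³/s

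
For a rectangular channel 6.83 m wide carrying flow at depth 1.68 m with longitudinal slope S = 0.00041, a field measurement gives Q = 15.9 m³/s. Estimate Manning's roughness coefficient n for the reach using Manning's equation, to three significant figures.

A = b·y = 6.83 × 1.68 = 11.47 m²
P = b + 2y = 6.83 + 2×1.68 = 10.19 m
R = A/P = 11.47/10.19 = 1.126 m
n = (1/Q)·A·R^(2/3)·S^(1/2) = (1/15.9) × 11.47 × 1.082 × 0.02025 = 0.01582

0.0158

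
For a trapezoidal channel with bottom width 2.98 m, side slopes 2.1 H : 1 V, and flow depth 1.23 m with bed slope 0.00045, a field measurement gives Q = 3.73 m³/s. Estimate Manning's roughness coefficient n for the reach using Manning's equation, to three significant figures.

0.0332

A = (b + z·y)·y = (2.98 + 2.1×1.23)×1.23 = 6.842 m²
P = b + 2y√(1+z²) = 2.98 + 2×1.23×√(1+2.1²) = 8.702 m
R = A/P = 6.842/8.702 = 0.7863 m
n = (1/Q)·A·R^(2/3)·S^(1/2) = (1/3.73) × 6.842 × 0.8519 × 0.02121 = 0.03315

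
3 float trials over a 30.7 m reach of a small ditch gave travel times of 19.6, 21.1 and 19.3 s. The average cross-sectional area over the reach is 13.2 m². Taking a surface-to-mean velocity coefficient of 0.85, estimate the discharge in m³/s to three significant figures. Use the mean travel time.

17.2 m³/s

t̄ = (19.6 + 21.1 + 19.3) / 3 = 20 s
v_surface = L / t̄ = 30.7 / 20 = 1.535 m/s
v_mean = 0.85 × 1.535 = 1.305 m/s
Q = A × v_mean = 13.2 × 1.305 = 17.22 m³/s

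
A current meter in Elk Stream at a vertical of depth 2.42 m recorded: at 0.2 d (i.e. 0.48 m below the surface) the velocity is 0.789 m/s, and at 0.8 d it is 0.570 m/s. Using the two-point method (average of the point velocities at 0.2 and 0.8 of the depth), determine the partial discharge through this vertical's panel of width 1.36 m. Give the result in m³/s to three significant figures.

v̄ = (0.789 + 0.570) / 2 = 0.6795 m/s
q = v̄ × d × w = 0.6795 × 2.42 × 1.36 = 2.236 m³/s

2.24 m³/s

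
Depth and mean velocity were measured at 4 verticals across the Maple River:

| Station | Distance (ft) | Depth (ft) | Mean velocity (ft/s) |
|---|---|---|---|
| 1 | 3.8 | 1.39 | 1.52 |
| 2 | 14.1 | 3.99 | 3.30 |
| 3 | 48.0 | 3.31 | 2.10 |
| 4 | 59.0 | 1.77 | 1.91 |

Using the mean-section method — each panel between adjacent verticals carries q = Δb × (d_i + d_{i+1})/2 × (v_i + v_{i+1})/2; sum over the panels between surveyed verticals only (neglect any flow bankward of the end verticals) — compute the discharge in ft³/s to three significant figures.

Panel 1-2: Δb = 10.3 ft, d̄ = (1.39+3.99)/2 = 2.69, v̄ = (1.52+3.30)/2 = 2.41 → q = 10.3×2.69×2.41 = 66.77 ft³/s
Panel 2-3: Δb = 33.9 ft, d̄ = (3.99+3.31)/2 = 3.65, v̄ = (3.30+2.10)/2 = 2.7 → q = 33.9×3.65×2.7 = 334.1 ft³/s
Panel 3-4: Δb = 11 ft, d̄ = (3.31+1.77)/2 = 2.54, v̄ = (2.10+1.91)/2 = 2.005 → q = 11×2.54×2.005 = 56.02 ft³/s
Q = Σ q = 456.9 ft³/s

457 ft³/s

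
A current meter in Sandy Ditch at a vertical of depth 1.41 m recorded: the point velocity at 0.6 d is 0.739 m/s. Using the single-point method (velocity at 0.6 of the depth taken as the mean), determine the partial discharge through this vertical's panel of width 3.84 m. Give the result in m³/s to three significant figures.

v̄ = v₀.₆ = 0.739 m/s
q = v̄ × d × w = 0.7390 × 1.41 × 3.84 = 4.001 m³/s

4.00 m³/s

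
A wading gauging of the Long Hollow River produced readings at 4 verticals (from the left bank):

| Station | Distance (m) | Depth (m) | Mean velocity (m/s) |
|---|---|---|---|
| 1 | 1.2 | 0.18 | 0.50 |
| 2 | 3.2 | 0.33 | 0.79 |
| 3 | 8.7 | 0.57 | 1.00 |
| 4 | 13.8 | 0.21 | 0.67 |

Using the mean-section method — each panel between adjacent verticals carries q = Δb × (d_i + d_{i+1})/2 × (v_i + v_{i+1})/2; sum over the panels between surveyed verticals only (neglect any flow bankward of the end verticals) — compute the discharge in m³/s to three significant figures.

4.20 m³/s

Panel 1-2: Δb = 2 m, d̄ = (0.18+0.33)/2 = 0.255, v̄ = (0.50+0.79)/2 = 0.645 → q = 2×0.255×0.645 = 0.3290 m³/s
Panel 2-3: Δb = 5.5 m, d̄ = (0.33+0.57)/2 = 0.45, v̄ = (0.79+1.00)/2 = 0.895 → q = 5.5×0.45×0.895 = 2.215 m³/s
Panel 3-4: Δb = 5.1 m, d̄ = (0.57+0.21)/2 = 0.39, v̄ = (1.00+0.67)/2 = 0.835 → q = 5.1×0.39×0.835 = 1.661 m³/s
Q = Σ q = 4.205 m³/s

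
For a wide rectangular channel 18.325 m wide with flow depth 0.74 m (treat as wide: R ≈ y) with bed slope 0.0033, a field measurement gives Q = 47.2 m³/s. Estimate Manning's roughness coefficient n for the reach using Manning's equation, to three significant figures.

A = b·y = 18.325 × 0.74 = 13.56 m²
Wide channel: R ≈ y = 0.74 m
n = (1/Q)·A·R^(2/3)·S^(1/2) = (1/47.2) × 13.56 × 0.8181 × 0.05745 = 0.01350

0.0135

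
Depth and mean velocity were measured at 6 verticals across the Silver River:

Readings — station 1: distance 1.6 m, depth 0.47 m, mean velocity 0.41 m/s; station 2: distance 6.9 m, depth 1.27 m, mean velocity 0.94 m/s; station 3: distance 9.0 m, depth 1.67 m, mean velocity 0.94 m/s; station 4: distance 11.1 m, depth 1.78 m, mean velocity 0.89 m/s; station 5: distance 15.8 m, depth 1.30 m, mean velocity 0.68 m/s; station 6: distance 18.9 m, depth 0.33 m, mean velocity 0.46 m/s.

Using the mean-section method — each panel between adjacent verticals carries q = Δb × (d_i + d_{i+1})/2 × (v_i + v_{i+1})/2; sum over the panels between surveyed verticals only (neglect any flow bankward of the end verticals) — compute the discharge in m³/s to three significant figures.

Panel 1-2: Δb = 5.3 m, d̄ = (0.47+1.27)/2 = 0.87, v̄ = (0.41+0.94)/2 = 0.675 → q = 5.3×0.87×0.675 = 3.112 m³/s
Panel 2-3: Δb = 2.1 m, d̄ = (1.27+1.67)/2 = 1.47, v̄ = (0.94+0.94)/2 = 0.94 → q = 2.1×1.47×0.94 = 2.902 m³/s
Panel 3-4: Δb = 2.1 m, d̄ = (1.67+1.78)/2 = 1.725, v̄ = (0.94+0.89)/2 = 0.915 → q = 2.1×1.725×0.915 = 3.315 m³/s
Panel 4-5: Δb = 4.7 m, d̄ = (1.78+1.30)/2 = 1.54, v̄ = (0.89+0.68)/2 = 0.785 → q = 4.7×1.54×0.785 = 5.682 m³/s
Panel 5-6: Δb = 3.1 m, d̄ = (1.30+0.33)/2 = 0.815, v̄ = (0.68+0.46)/2 = 0.57 → q = 3.1×0.815×0.57 = 1.440 m³/s
Q = Σ q = 16.45 m³/s

16.5 m³/s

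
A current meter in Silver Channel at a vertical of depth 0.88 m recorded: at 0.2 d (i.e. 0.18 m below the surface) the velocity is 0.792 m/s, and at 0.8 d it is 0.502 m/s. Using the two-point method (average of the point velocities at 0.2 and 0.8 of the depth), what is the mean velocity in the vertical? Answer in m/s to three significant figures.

0.647 m/s

v̄ = (0.792 + 0.502) / 2 = 0.6470 m/s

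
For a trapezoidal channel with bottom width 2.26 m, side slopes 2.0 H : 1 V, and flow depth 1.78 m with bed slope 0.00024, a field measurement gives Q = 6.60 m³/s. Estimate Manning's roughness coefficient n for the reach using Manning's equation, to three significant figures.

0.0245

A = (b + z·y)·y = (2.26 + 2.0×1.78)×1.78 = 10.36 m²
P = b + 2y√(1+z²) = 2.26 + 2×1.78×√(1+2.0²) = 10.22 m
R = A/P = 10.36/10.22 = 1.014 m
n = (1/Q)·A·R^(2/3)·S^(1/2) = (1/6.60) × 10.36 × 1.009 × 0.01549 = 0.02454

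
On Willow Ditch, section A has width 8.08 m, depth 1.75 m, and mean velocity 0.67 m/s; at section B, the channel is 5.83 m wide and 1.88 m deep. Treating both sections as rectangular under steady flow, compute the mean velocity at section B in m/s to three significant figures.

0.864 m/s

Q = A₁V₁ = (8.08×1.75) × 0.67 = 9.474 m³/s
A₂ = 5.83 × 1.88 = 10.96 m²
V₂ = Q/A₂ = 9.474/10.96 = 0.8644 m/s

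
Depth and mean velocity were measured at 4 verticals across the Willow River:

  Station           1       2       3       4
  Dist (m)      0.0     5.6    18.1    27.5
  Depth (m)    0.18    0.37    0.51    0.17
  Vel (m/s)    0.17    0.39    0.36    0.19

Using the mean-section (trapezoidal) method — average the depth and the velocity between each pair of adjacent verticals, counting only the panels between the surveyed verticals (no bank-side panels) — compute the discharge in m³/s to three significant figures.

Panel 1-2: Δb = 5.6 m, d̄ = (0.18+0.37)/2 = 0.275, v̄ = (0.17+0.39)/2 = 0.28 → q = 5.6×0.275×0.28 = 0.4312 m³/s
Panel 2-3: Δb = 12.5 m, d̄ = (0.37+0.51)/2 = 0.44, v̄ = (0.39+0.36)/2 = 0.375 → q = 12.5×0.44×0.375 = 2.063 m³/s
Panel 3-4: Δb = 9.4 m, d̄ = (0.51+0.17)/2 = 0.34, v̄ = (0.36+0.19)/2 = 0.275 → q = 9.4×0.34×0.275 = 0.8789 m³/s
Q = Σ q = 3.373 m³/s

3.37 m³/s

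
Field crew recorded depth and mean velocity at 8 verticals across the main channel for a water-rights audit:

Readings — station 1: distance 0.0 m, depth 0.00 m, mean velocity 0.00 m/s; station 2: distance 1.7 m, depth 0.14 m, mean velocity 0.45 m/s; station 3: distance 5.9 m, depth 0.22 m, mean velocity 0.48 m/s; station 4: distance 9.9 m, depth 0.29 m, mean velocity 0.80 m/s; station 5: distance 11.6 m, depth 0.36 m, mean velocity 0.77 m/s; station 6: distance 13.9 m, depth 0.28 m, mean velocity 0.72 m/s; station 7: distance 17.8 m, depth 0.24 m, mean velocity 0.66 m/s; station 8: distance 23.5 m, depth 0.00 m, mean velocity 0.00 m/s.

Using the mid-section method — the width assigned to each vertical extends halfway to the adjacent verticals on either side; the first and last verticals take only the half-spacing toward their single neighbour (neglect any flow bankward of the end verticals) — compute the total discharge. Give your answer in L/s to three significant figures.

3220 L/s

w_2 = (5.9 − 0.0)/2 = 2.95 m; q_2 = 0.45 × 0.14 × 2.95 = 0.1859 m³/s
w_3 = (9.9 − 1.7)/2 = 4.1 m; q_3 = 0.48 × 0.22 × 4.1 = 0.4330 m³/s
w_4 = (11.6 − 5.9)/2 = 2.85 m; q_4 = 0.80 × 0.29 × 2.85 = 0.6612 m³/s
w_5 = (13.9 − 9.9)/2 = 2 m; q_5 = 0.77 × 0.36 × 2 = 0.5544 m³/s
w_6 = (17.8 − 11.6)/2 = 3.1 m; q_6 = 0.72 × 0.28 × 3.1 = 0.6250 m³/s
w_7 = (23.5 − 13.9)/2 = 4.8 m; q_7 = 0.66 × 0.24 × 4.8 = 0.7603 m³/s
Stations 1, 8 contribute zero (depth or velocity is 0).
Q = Σ qᵢ = 3.220 m³/s
= 3.220 × 1000 = 3220 L/s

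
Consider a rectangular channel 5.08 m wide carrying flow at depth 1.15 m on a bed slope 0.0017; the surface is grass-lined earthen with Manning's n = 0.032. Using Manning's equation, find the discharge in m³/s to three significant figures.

A = b·y = 5.08 × 1.15 = 5.842 m²
P = b + 2y = 5.08 + 2×1.15 = 7.380 m
R = A/P = 5.842/7.380 = 0.7916 m
Q = (1/n)·A·R^(2/3)·S^(1/2) = (1/0.032) × 5.842 × 0.7916^(2/3) × 0.0017^(1/2) = 6.441 m³/s

6.44 m³/s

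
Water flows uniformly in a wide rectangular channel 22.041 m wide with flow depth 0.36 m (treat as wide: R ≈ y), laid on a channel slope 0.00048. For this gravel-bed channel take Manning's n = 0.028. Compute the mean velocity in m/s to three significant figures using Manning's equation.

0.396 m/s

A = b·y = 22.041 × 0.36 = 7.935 m²
Wide channel: R ≈ y = 0.36 m
Q = (1/n)·A·R^(2/3)·S^(1/2) = (1/0.028) × 7.935 × 0.3600^(2/3) × 0.00048^(1/2) = 3.142 m³/s
V = Q/A = 3.142/7.935 = 0.3960 m/s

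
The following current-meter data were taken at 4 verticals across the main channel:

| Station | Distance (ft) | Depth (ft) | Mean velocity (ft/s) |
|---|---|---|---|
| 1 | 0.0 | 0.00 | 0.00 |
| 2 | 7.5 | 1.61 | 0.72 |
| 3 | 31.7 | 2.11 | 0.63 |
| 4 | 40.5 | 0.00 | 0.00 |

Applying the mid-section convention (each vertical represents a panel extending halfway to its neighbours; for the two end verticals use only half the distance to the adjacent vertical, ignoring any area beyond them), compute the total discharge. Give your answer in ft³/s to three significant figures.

40.3 ft³/s

w_2 = (31.7 − 0.0)/2 = 15.85 ft; q_2 = 0.72 × 1.61 × 15.85 = 18.37 ft³/s
w_3 = (40.5 − 7.5)/2 = 16.5 ft; q_3 = 0.63 × 2.11 × 16.5 = 21.93 ft³/s
Stations 1, 4 contribute zero (depth or velocity is 0).
Q = Σ qᵢ = 40.31 ft³/s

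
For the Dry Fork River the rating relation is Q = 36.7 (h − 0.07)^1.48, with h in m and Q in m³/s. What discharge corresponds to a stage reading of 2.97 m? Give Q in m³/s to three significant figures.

Q = 36.7 × (2.97 − 0.07)^1.48 = 36.7 × 2.9^1.48 = 177.4 m³/s

177 m³/s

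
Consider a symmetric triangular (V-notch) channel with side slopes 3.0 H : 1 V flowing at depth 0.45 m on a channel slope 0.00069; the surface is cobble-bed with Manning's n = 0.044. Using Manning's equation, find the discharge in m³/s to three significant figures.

A = z·y² = 3.0×0.45² = 0.6075 m²
P = 2y√(1+z²) = 2×0.45×√(1+3.0²) = 2.846 m
R = A/P = 0.6075/2.846 = 0.2135 m
Q = (1/n)·A·R^(2/3)·S^(1/2) = (1/0.044) × 0.6075 × 0.2135^(2/3) × 0.00069^(1/2) = 0.1295 m³/s

0.130 m³/s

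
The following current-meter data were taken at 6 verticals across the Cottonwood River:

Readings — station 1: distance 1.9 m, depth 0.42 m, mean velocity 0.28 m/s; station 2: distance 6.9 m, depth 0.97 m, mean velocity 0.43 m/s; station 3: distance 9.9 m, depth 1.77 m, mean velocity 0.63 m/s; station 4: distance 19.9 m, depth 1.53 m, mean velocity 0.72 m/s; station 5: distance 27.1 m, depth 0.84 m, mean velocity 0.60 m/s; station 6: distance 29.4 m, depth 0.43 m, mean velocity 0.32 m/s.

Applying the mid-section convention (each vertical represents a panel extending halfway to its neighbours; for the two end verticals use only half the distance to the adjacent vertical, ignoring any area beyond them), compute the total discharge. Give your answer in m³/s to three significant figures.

21.2 m³/s

w_1 = (6.9 − 1.9)/2 = 2.5 m; q_1 = 0.28 × 0.42 × 2.5 = 0.2940 m³/s
w_2 = (9.9 − 1.9)/2 = 4 m; q_2 = 0.43 × 0.97 × 4 = 1.668 m³/s
w_3 = (19.9 − 6.9)/2 = 6.5 m; q_3 = 0.63 × 1.77 × 6.5 = 7.248 m³/s
w_4 = (27.1 − 9.9)/2 = 8.6 m; q_4 = 0.72 × 1.53 × 8.6 = 9.474 m³/s
w_5 = (29.4 − 19.9)/2 = 4.75 m; q_5 = 0.60 × 0.84 × 4.75 = 2.394 m³/s
w_6 = (29.4 − 27.1)/2 = 1.15 m; q_6 = 0.32 × 0.43 × 1.15 = 0.1582 m³/s
Q = Σ qᵢ = 21.24 m³/s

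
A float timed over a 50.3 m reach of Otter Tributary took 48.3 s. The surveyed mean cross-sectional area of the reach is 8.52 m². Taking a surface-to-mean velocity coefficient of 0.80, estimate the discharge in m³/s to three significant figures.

7.10 m³/s

v_surface = L / t̄ = 50.3 / 48.3 = 1.041 m/s
v_mean = 0.80 × 1.041 = 0.8331 m/s
Q = A × v_mean = 8.52 × 0.8331 = 7.098 m³/s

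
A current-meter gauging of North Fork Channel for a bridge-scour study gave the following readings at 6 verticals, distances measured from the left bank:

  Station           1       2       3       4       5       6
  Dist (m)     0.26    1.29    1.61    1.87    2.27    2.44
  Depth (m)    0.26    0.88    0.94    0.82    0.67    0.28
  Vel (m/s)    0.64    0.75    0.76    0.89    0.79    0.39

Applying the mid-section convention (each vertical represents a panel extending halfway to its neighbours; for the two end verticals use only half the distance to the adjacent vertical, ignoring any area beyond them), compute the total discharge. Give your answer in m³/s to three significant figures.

1.14 m³/s

w_1 = (1.29 − 0.26)/2 = 0.515 m; q_1 = 0.64 × 0.26 × 0.515 = 0.08570 m³/s
w_2 = (1.61 − 0.26)/2 = 0.675 m; q_2 = 0.75 × 0.88 × 0.675 = 0.4455 m³/s
w_3 = (1.87 − 1.29)/2 = 0.29 m; q_3 = 0.76 × 0.94 × 0.29 = 0.2072 m³/s
w_4 = (2.27 − 1.61)/2 = 0.33 m; q_4 = 0.89 × 0.82 × 0.33 = 0.2408 m³/s
w_5 = (2.44 − 1.87)/2 = 0.285 m; q_5 = 0.79 × 0.67 × 0.285 = 0.1509 m³/s
w_6 = (2.44 − 2.27)/2 = 0.085 m; q_6 = 0.39 × 0.28 × 0.085 = 0.009282 m³/s
Q = Σ qᵢ = 1.139 m³/s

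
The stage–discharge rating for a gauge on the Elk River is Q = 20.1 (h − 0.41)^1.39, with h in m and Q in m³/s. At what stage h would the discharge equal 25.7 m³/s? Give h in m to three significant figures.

h − h₀ = (Q/C)^(1/b) = (25.7/20.1)^(1/1.39) = 1.193 m
h = 0.41 + 1.193 = 1.603 m

1.60 m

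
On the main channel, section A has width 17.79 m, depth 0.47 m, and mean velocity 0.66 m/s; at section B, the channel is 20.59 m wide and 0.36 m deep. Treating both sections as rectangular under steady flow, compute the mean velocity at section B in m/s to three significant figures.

0.744 m/s

Q = A₁V₁ = (17.79×0.47) × 0.66 = 5.518 m³/s
A₂ = 20.59 × 0.36 = 7.412 m²
V₂ = Q/A₂ = 5.518/7.412 = 0.7445 m/s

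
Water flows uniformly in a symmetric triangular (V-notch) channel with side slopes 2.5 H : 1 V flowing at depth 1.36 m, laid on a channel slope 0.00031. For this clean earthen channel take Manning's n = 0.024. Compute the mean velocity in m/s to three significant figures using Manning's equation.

A = z·y² = 2.5×1.36² = 4.624 m²
P = 2y√(1+z²) = 2×1.36×√(1+2.5²) = 7.324 m
R = A/P = 4.624/7.324 = 0.6314 m
Q = (1/n)·A·R^(2/3)·S^(1/2) = (1/0.024) × 4.624 × 0.6314^(2/3) × 0.00031^(1/2) = 2.497 m³/s
V = Q/A = 2.497/4.624 = 0.5399 m/s

0.540 m/s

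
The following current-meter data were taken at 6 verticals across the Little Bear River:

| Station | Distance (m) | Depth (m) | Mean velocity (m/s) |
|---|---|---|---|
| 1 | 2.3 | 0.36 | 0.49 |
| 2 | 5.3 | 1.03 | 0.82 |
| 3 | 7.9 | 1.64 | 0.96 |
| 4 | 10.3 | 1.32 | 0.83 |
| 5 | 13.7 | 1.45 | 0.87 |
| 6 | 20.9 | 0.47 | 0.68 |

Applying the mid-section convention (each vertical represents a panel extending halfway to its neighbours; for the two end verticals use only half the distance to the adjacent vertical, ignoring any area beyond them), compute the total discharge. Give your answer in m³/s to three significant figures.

w_1 = (5.3 − 2.3)/2 = 1.5 m; q_1 = 0.49 × 0.36 × 1.5 = 0.2646 m³/s
w_2 = (7.9 − 2.3)/2 = 2.8 m; q_2 = 0.82 × 1.03 × 2.8 = 2.365 m³/s
w_3 = (10.3 − 5.3)/2 = 2.5 m; q_3 = 0.96 × 1.64 × 2.5 = 3.936 m³/s
w_4 = (13.7 − 7.9)/2 = 2.9 m; q_4 = 0.83 × 1.32 × 2.9 = 3.177 m³/s
w_5 = (20.9 − 10.3)/2 = 5.3 m; q_5 = 0.87 × 1.45 × 5.3 = 6.686 m³/s
w_6 = (20.9 − 13.7)/2 = 3.6 m; q_6 = 0.68 × 0.47 × 3.6 = 1.151 m³/s
Q = Σ qᵢ = 17.58 m³/s

17.6 m³/s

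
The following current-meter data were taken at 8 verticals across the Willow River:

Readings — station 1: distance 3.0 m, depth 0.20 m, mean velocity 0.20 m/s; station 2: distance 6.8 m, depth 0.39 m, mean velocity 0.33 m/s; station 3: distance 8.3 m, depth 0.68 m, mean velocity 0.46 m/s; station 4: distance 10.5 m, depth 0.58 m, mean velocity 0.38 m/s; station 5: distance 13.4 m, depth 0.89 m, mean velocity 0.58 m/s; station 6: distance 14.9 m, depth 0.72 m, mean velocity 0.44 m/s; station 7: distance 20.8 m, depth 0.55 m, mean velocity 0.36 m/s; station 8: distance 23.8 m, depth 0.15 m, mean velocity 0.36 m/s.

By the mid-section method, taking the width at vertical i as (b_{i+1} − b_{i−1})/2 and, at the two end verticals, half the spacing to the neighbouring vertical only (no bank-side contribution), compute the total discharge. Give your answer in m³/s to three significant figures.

4.83 m³/s

w_1 = (6.8 − 3.0)/2 = 1.9 m; q_1 = 0.20 × 0.20 × 1.9 = 0.07600 m³/s
w_2 = (8.3 − 3.0)/2 = 2.65 m; q_2 = 0.33 × 0.39 × 2.65 = 0.3411 m³/s
w_3 = (10.5 − 6.8)/2 = 1.85 m; q_3 = 0.46 × 0.68 × 1.85 = 0.5787 m³/s
w_4 = (13.4 − 8.3)/2 = 2.55 m; q_4 = 0.38 × 0.58 × 2.55 = 0.5620 m³/s
w_5 = (14.9 − 10.5)/2 = 2.2 m; q_5 = 0.58 × 0.89 × 2.2 = 1.136 m³/s
w_6 = (20.8 − 13.4)/2 = 3.7 m; q_6 = 0.44 × 0.72 × 3.7 = 1.172 m³/s
w_7 = (23.8 − 14.9)/2 = 4.45 m; q_7 = 0.36 × 0.55 × 4.45 = 0.8811 m³/s
w_8 = (23.8 − 20.8)/2 = 1.5 m; q_8 = 0.36 × 0.15 × 1.5 = 0.08100 m³/s
Q = Σ qᵢ = 4.828 m³/s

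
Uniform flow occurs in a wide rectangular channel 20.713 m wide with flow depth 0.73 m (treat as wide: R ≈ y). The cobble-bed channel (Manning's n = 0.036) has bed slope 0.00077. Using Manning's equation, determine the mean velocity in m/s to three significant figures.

0.625 m/s

A = b·y = 20.713 × 0.73 = 15.12 m²
Wide channel: R ≈ y = 0.73 m
Q = (1/n)·A·R^(2/3)·S^(1/2) = (1/0.036) × 15.12 × 0.7300^(2/3) × 0.00077^(1/2) = 9.449 m³/s
V = Q/A = 9.449/15.12 = 0.6249 m/s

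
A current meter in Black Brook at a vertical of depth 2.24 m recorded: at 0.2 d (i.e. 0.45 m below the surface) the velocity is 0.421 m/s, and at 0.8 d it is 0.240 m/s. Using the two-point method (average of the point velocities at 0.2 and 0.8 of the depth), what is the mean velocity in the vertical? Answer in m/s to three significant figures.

0.331 m/s

v̄ = (0.421 + 0.240) / 2 = 0.3305 m/s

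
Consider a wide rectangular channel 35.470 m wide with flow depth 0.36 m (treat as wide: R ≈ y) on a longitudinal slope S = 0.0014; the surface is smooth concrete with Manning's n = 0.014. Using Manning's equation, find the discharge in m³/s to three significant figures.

A = b·y = 35.470 × 0.36 = 12.77 m²
Wide channel: R ≈ y = 0.36 m
Q = (1/n)·A·R^(2/3)·S^(1/2) = (1/0.014) × 12.77 × 0.3600^(2/3) × 0.0014^(1/2) = 17.27 m³/s

17.3 m³/s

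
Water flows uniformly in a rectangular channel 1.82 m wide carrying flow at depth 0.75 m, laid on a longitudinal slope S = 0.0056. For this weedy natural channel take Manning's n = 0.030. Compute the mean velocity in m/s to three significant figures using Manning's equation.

1.38 m/s

A = b·y = 1.82 × 0.75 = 1.365 m²
P = b + 2y = 1.82 + 2×0.75 = 3.320 m
R = A/P = 1.365/3.320 = 0.4111 m
Q = (1/n)·A·R^(2/3)·S^(1/2) = (1/0.030) × 1.365 × 0.4111^(2/3) × 0.0056^(1/2) = 1.883 m³/s
V = Q/A = 1.883/1.365 = 1.379 m/s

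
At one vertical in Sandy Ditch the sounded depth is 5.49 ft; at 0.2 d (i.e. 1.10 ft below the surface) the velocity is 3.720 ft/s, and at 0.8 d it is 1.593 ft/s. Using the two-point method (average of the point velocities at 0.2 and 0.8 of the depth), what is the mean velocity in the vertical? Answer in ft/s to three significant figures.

v̄ = (3.720 + 1.593) / 2 = 2.657 ft/s

2.66 ft/s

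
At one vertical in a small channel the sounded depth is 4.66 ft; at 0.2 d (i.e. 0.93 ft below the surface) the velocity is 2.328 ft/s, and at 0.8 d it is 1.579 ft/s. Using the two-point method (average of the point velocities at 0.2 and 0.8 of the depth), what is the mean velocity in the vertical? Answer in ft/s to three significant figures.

1.95 ft/s

v̄ = (2.328 + 1.579) / 2 = 1.954 ft/s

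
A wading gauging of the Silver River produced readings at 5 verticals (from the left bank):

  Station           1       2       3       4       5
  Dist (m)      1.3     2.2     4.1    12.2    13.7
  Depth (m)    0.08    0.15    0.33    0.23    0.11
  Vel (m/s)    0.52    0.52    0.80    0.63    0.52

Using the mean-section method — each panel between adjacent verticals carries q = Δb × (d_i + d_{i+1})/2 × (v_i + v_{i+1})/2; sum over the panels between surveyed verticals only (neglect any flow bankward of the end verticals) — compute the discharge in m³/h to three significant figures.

Panel 1-2: Δb = 0.9 m, d̄ = (0.08+0.15)/2 = 0.115, v̄ = (0.52+0.52)/2 = 0.52 → q = 0.9×0.115×0.52 = 0.05382 m³/s
Panel 2-3: Δb = 1.9 m, d̄ = (0.15+0.33)/2 = 0.24, v̄ = (0.52+0.80)/2 = 0.66 → q = 1.9×0.24×0.66 = 0.3010 m³/s
Panel 3-4: Δb = 8.1 m, d̄ = (0.33+0.23)/2 = 0.28, v̄ = (0.80+0.63)/2 = 0.715 → q = 8.1×0.28×0.715 = 1.622 m³/s
Panel 4-5: Δb = 1.5 m, d̄ = (0.23+0.11)/2 = 0.17, v̄ = (0.63+0.52)/2 = 0.575 → q = 1.5×0.17×0.575 = 0.1466 m³/s
Q = Σ q = 2.123 m³/s
= 2.123 × 3600 = 7643 m³/h

7640 m³/h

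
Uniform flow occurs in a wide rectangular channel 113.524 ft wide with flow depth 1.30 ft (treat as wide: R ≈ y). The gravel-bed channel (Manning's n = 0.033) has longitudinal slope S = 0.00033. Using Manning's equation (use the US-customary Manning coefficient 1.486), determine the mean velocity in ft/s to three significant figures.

A = b·y = 113.524 × 1.30 = 147.6 ft²
Wide channel: R ≈ y = 1.30 ft
Q = (1.486/n)·A·R^(2/3)·S^(1/2) = (1.486/0.033) × 147.6 × 1.300^(2/3) × 0.00033^(1/2) = 143.8 ft³/s
V = Q/A = 143.8/147.6 = 0.9744 ft/s

0.974 ft/s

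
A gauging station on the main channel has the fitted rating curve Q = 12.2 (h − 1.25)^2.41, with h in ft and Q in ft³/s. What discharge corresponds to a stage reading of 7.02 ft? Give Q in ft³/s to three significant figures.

Q = 12.2 × (7.02 − 1.25)^2.41 = 12.2 × 5.77^2.41 = 833.3 ft³/s

833 ft³/s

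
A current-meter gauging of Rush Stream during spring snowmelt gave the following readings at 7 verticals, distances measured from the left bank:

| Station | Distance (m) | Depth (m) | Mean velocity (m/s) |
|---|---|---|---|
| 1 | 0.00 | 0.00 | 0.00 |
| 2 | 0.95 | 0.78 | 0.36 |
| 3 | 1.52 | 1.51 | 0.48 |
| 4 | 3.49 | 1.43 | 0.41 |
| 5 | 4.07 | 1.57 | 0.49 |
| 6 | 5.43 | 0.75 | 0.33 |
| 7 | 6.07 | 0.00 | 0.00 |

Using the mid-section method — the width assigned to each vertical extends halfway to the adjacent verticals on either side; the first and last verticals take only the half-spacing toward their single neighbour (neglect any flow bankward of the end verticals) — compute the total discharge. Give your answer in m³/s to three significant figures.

2.88 m³/s

w_2 = (1.52 − 0.00)/2 = 0.76 m; q_2 = 0.36 × 0.78 × 0.76 = 0.2134 m³/s
w_3 = (3.49 − 0.95)/2 = 1.27 m; q_3 = 0.48 × 1.51 × 1.27 = 0.9205 m³/s
w_4 = (4.07 − 1.52)/2 = 1.275 m; q_4 = 0.41 × 1.43 × 1.275 = 0.7475 m³/s
w_5 = (5.43 − 3.49)/2 = 0.97 m; q_5 = 0.49 × 1.57 × 0.97 = 0.7462 m³/s
w_6 = (6.07 − 4.07)/2 = 1 m; q_6 = 0.33 × 0.75 × 1 = 0.2475 m³/s
Stations 1, 7 contribute zero (depth or velocity is 0).
Q = Σ qᵢ = 2.875 m³/s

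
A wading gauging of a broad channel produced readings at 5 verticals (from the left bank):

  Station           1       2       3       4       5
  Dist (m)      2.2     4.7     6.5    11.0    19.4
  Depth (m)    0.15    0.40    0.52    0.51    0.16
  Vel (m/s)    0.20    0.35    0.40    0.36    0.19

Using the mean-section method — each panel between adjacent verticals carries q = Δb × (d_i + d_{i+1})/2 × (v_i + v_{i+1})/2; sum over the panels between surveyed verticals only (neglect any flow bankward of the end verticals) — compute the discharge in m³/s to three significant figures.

2.15 m³/s

Panel 1-2: Δb = 2.5 m, d̄ = (0.15+0.40)/2 = 0.275, v̄ = (0.20+0.35)/2 = 0.275 → q = 2.5×0.275×0.275 = 0.1891 m³/s
Panel 2-3: Δb = 1.8 m, d̄ = (0.40+0.52)/2 = 0.46, v̄ = (0.35+0.40)/2 = 0.375 → q = 1.8×0.46×0.375 = 0.3105 m³/s
Panel 3-4: Δb = 4.5 m, d̄ = (0.52+0.51)/2 = 0.515, v̄ = (0.40+0.36)/2 = 0.38 → q = 4.5×0.515×0.38 = 0.8807 m³/s
Panel 4-5: Δb = 8.4 m, d̄ = (0.51+0.16)/2 = 0.335, v̄ = (0.36+0.19)/2 = 0.275 → q = 8.4×0.335×0.275 = 0.7739 m³/s
Q = Σ q = 2.154 m³/s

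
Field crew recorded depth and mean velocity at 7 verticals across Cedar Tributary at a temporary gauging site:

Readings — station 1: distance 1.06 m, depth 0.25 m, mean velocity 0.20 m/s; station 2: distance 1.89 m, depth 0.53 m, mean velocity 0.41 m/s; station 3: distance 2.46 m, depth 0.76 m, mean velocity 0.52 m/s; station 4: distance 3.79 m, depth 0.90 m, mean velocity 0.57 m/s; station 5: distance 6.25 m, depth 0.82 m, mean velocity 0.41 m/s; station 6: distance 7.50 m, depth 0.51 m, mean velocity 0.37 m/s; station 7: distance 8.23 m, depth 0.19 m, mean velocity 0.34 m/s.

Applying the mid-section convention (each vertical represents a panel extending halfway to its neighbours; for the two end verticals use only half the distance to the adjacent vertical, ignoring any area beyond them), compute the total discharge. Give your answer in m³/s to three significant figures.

2.35 m³/s

w_1 = (1.89 − 1.06)/2 = 0.415 m; q_1 = 0.20 × 0.25 × 0.415 = 0.02075 m³/s
w_2 = (2.46 − 1.06)/2 = 0.7 m; q_2 = 0.41 × 0.53 × 0.7 = 0.1521 m³/s
w_3 = (3.79 − 1.89)/2 = 0.95 m; q_3 = 0.52 × 0.76 × 0.95 = 0.3754 m³/s
w_4 = (6.25 − 2.46)/2 = 1.895 m; q_4 = 0.57 × 0.90 × 1.895 = 0.9721 m³/s
w_5 = (7.50 − 3.79)/2 = 1.855 m; q_5 = 0.41 × 0.82 × 1.855 = 0.6237 m³/s
w_6 = (8.23 − 6.25)/2 = 0.99 m; q_6 = 0.37 × 0.51 × 0.99 = 0.1868 m³/s
w_7 = (8.23 − 7.50)/2 = 0.365 m; q_7 = 0.34 × 0.19 × 0.365 = 0.02358 m³/s
Q = Σ qᵢ = 2.354 m³/s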